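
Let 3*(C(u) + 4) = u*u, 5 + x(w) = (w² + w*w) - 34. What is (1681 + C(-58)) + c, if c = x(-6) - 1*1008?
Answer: 5470/3 ≈ 1823.3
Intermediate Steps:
x(w) = -39 + 2*w² (x(w) = -5 + ((w² + w*w) - 34) = -5 + ((w² + w²) - 34) = -5 + (2*w² - 34) = -5 + (-34 + 2*w²) = -39 + 2*w²)
C(u) = -4 + u²/3 (C(u) = -4 + (u*u)/3 = -4 + u²/3)
c = -975 (c = (-39 + 2*(-6)²) - 1*1008 = (-39 + 2*36) - 1008 = (-39 + 72) - 1008 = 33 - 1008 = -975)
(1681 + C(-58)) + c = (1681 + (-4 + (⅓)*(-58)²)) - 975 = (1681 + (-4 + (⅓)*3364)) - 975 = (1681 + (-4 + 3364/3)) - 975 = (1681 + 3352/3) - 975 = 8395/3 - 975 = 5470/3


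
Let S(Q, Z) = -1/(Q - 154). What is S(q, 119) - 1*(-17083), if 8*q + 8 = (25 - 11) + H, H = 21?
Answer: 20585023/1205 ≈ 17083.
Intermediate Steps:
q = 27/8 (q = -1 + ((25 - 11) + 21)/8 = -1 + (14 + 21)/8 = -1 + (⅛)*35 = -1 + 35/8 = 27/8 ≈ 3.3750)
S(Q, Z) = -1/(-154 + Q)
S(q, 119) - 1*(-17083) = -1/(-154 + 27/8) - 1*(-17083) = -1/(-1205/8) + 17083 = -1*(-8/1205) + 17083 = 8/1205 + 17083 = 20585023/1205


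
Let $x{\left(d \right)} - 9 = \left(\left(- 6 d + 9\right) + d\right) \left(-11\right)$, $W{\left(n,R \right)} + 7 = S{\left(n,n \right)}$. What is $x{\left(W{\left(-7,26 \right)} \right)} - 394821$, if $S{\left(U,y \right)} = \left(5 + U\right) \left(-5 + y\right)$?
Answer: $-393976$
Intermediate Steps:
$S{\left(U,y \right)} = \left(-5 + y\right) \left(5 + U\right)$
$W{\left(n,R \right)} = -32 + n^{2}$ ($W{\left(n,R \right)} = -7 + \left(-25 - 5 n + 5 n + n n\right) = -7 + \left(-25 - 5 n + 5 n + n^{2}\right) = -7 + \left(-25 + n^{2}\right) = -32 + n^{2}$)
$x{\left(d \right)} = -90 + 55 d$ ($x{\left(d \right)} = 9 + \left(\left(- 6 d + 9\right) + d\right) \left(-11\right) = 9 + \left(\left(9 - 6 d\right) + d\right) \left(-11\right) = 9 + \left(9 - 5 d\right) \left(-11\right) = 9 + \left(-99 + 55 d\right) = -90 + 55 d$)
$x{\left(W{\left(-7,26 \right)} \right)} - 394821 = \left(-90 + 55 \left(-32 + \left(-7\right)^{2}\right)\right) - 394821 = \left(-90 + 55 \left(-32 + 49\right)\right) - 394821 = \left(-90 + 55 \cdot 17\right) - 394821 = \left(-90 + 935\right) - 394821 = 845 - 394821 = -393976$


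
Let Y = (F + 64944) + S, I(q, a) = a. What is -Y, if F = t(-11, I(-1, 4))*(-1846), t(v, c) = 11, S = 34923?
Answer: -79561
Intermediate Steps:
F = -20306 (F = 11*(-1846) = -20306)
Y = 79561 (Y = (-20306 + 64944) + 34923 = 44638 + 34923 = 79561)
-Y = -1*79561 = -79561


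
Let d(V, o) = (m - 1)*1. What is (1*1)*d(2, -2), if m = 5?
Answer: 4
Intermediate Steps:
d(V, o) = 4 (d(V, o) = (5 - 1)*1 = 4*1 = 4)
(1*1)*d(2, -2) = (1*1)*4 = 1*4 = 4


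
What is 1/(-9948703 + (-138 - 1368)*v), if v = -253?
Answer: -1/9567685 ≈ -1.0452e-7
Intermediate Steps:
1/(-9948703 + (-138 - 1368)*v) = 1/(-9948703 + (-138 - 1368)*(-253)) = 1/(-9948703 - 1506*(-253)) = 1/(-9948703 + 381018) = 1/(-9567685) = -1/9567685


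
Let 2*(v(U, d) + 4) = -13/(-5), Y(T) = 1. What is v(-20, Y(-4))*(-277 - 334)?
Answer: 16497/10 ≈ 1649.7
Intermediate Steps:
v(U, d) = -27/10 (v(U, d) = -4 + (-13/(-5))/2 = -4 + (-13*(-⅕))/2 = -4 + (½)*(13/5) = -4 + 13/10 = -27/10)
v(-20, Y(-4))*(-277 - 334) = -27*(-277 - 334)/10 = -27/10*(-611) = 16497/10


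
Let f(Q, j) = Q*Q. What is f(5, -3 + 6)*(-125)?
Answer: -3125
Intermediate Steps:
f(Q, j) = Q²
f(5, -3 + 6)*(-125) = 5²*(-125) = 25*(-125) = -3125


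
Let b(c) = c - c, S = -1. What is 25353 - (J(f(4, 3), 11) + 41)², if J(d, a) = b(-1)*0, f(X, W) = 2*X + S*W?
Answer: 23672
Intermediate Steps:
b(c) = 0
f(X, W) = -W + 2*X (f(X, W) = 2*X - W = -W + 2*X)
J(d, a) = 0 (J(d, a) = 0*0 = 0)
25353 - (J(f(4, 3), 11) + 41)² = 25353 - (0 + 41)² = 25353 - 1*41² = 25353 - 1*1681 = 25353 - 1681 = 23672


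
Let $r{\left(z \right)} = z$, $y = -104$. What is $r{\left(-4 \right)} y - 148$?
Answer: $268$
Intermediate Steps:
$r{\left(-4 \right)} y - 148 = \left(-4\right) \left(-104\right) - 148 = 416 - 148 = 268$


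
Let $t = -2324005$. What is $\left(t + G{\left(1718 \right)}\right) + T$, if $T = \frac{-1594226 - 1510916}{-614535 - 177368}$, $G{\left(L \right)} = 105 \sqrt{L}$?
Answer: $- \frac{1840383426373}{791903} + 105 \sqrt{1718} \approx -2.3196 \cdot 10^{6}$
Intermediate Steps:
$T = \frac{3105142}{791903}$ ($T = - \frac{3105142}{-791903} = \left(-3105142\right) \left(- \frac{1}{791903}\right) = \frac{3105142}{791903} \approx 3.9211$)
$\left(t + G{\left(1718 \right)}\right) + T = \left(-2324005 + 105 \sqrt{1718}\right) + \frac{3105142}{791903} = - \frac{1840383426373}{791903} + 105 \sqrt{1718}$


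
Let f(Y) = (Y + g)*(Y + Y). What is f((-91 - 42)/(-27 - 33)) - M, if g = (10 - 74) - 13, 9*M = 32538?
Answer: -7104371/1800 ≈ -3946.9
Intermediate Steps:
M = 10846/3 (M = (1/9)*32538 = 10846/3 ≈ 3615.3)
g = -77 (g = -64 - 13 = -77)
f(Y) = 2*Y*(-77 + Y) (f(Y) = (Y - 77)*(Y + Y) = (-77 + Y)*(2*Y) = 2*Y*(-77 + Y))
f((-91 - 42)/(-27 - 33)) - M = 2*((-91 - 42)/(-27 - 33))*(-77 + (-91 - 42)/(-27 - 33)) - 1*10846/3 = 2*(-133/(-60))*(-77 - 133/(-60)) - 10846/3 = 2*(-133*(-1/60))*(-77 - 133*(-1/60)) - 10846/3 = 2*(133/60)*(-77 + 133/60) - 10846/3 = 2*(133/60)*(-4487/60) - 10846/3 = -596771/1800 - 10846/3 = -7104371/1800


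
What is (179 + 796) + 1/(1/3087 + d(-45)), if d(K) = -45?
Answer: 135438063/138914 ≈ 974.98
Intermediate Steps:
(179 + 796) + 1/(1/3087 + d(-45)) = (179 + 796) + 1/(1/3087 - 45) = 975 + 1/(1/3087 - 45) = 975 + 1/(-138914/3087) = 975 - 3087/138914 = 135438063/138914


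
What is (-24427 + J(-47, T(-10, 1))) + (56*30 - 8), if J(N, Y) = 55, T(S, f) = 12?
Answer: -22700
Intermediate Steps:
(-24427 + J(-47, T(-10, 1))) + (56*30 - 8) = (-24427 + 55) + (56*30 - 8) = -24372 + (1680 - 8) = -24372 + 1672 = -22700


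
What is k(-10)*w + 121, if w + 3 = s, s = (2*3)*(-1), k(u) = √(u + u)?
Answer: 121 - 18*I*√5 ≈ 121.0 - 40.249*I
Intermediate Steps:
k(u) = √2*√u (k(u) = √(2*u) = √2*√u)
s = -6 (s = 6*(-1) = -6)
w = -9 (w = -3 - 6 = -9)
k(-10)*w + 121 = (√2*√(-10))*(-9) + 121 = (√2*(I*√10))*(-9) + 121 = (2*I*√5)*(-9) + 121 = -18*I*√5 + 121 = 121 - 18*I*√5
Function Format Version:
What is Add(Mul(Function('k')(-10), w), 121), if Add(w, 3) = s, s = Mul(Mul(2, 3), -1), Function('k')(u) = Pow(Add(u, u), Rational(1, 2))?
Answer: Add(121, Mul(-18, I, Pow(5, Rational(1, 2)))) ≈ Add(121.00, Mul(-40.249, I))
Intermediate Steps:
Function('k')(u) = Mul(Pow(2, Rational(1, 2)), Pow(u, Rational(1, 2))) (Function('k')(u) = Pow(Mul(2, u), Rational(1, 2)) = Mul(Pow(2, Rational(1, 2)), Pow(u, Rational(1, 2))))
s = -6 (s = Mul(6, -1) = -6)
w = -9 (w = Add(-3, -6) = -9)
Add(Mul(Function('k')(-10), w), 121) = Add(Mul(Mul(Pow(2, Rational(1, 2)), Pow(-10, Rational(1, 2))), -9), 121) = Add(Mul(Mul(Pow(2, Rational(1, 2)), Mul(I, Pow(10, Rational(1, 2)))), -9), 121) = Add(Mul(Mul(2, I, Pow(5, Rational(1, 2))), -9), 121) = Add(Mul(-18, I, Pow(5, Rational(1, 2))), 121) = Add(121, Mul(-18, I, Pow(5, Rational(1, 2))))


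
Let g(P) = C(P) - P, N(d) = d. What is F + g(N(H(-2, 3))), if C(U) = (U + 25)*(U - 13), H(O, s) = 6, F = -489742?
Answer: -489965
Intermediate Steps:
C(U) = (-13 + U)*(25 + U) (C(U) = (25 + U)*(-13 + U) = (-13 + U)*(25 + U))
g(P) = -325 + P**2 + 11*P (g(P) = (-325 + P**2 + 12*P) - P = -325 + P**2 + 11*P)
F + g(N(H(-2, 3))) = -489742 + (-325 + 6**2 + 11*6) = -489742 + (-325 + 36 + 66) = -489742 - 223 = -489965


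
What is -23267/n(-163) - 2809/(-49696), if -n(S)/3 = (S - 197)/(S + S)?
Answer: 47118660119/6708960 ≈ 7023.2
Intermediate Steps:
n(S) = -3*(-197 + S)/(2*S) (n(S) = -3*(S - 197)/(S + S) = -3*(-197 + S)/(2*S))
-23267/n(-163) - 2809/(-49696) = -23267*(-326/(3*(197 - 1*(-163)))) - 2809/(-49696) = -23267*(-326/(3*(197 + 163))) - 2809*(-1/49696) = -23267/((3/2)*(-1/163)*360) + 2809/49696 = -23267/(-540/163) + 2809/49696 = -23267*(-163/540) + 2809/49696 = 3792521/540 + 2809/49696 = 47118660119/6708960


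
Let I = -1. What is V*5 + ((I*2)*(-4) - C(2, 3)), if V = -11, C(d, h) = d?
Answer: -49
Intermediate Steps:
V*5 + ((I*2)*(-4) - C(2, 3)) = -11*5 + (-1*2*(-4) - 1*2) = -55 + (-2*(-4) - 2) = -55 + (8 - 2) = -55 + 6 = -49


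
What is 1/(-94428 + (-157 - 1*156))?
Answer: -1/94741 ≈ -1.0555e-5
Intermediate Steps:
1/(-94428 + (-157 - 1*156)) = 1/(-94428 + (-157 - 156)) = 1/(-94428 - 313) = 1/(-94741) = -1/94741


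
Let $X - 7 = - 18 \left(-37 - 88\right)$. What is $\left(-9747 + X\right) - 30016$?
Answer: $-37506$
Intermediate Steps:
$X = 2257$ ($X = 7 - 18 \left(-37 - 88\right) = 7 - -2250 = 7 + 2250 = 2257$)
$\left(-9747 + X\right) - 30016 = \left(-9747 + 2257\right) - 30016 = -7490 - 30016 = -37506$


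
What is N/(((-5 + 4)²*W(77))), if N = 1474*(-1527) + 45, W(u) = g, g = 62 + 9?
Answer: -2250753/71 ≈ -31701.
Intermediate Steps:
g = 71
W(u) = 71
N = -2250753 (N = -2250798 + 45 = -2250753)
N/(((-5 + 4)²*W(77))) = -2250753*1/(71*(-5 + 4)²) = -2250753/((-1)²*71) = -2250753/(1*71) = -2250753/71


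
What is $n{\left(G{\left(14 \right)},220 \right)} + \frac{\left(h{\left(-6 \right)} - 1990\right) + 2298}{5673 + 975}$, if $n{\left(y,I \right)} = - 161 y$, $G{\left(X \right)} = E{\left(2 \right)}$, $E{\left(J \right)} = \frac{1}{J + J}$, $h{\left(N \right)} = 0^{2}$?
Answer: $- \frac{133637}{3324} \approx -40.204$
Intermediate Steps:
$h{\left(N \right)} = 0$
$E{\left(J \right)} = \frac{1}{2 J}$
$G{\left(X \right)} = \frac{1}{4}$ ($G{\left(X \right)} = \frac{1}{2 \cdot 2} = \frac{1}{2} \cdot \frac{1}{2} = \frac{1}{4}$)
$n{\left(G{\left(14 \right)},220 \right)} + \frac{\left(h{\left(-6 \right)} - 1990\right) + 2298}{5673 + 975} = \left(-161\right) \frac{1}{4} + \frac{\left(0 - 1990\right) + 2298}{5673 + 975} = - \frac{161}{4} + \frac{\left(0 - 1990\right) + 2298}{6648} = - \frac{161}{4} + \left(-1990 + 2298\right) \frac{1}{6648} = - \frac{161}{4} + 308 \cdot \frac{1}{6648} = - \frac{161}{4} + \frac{77}{1662} = - \frac{133637}{3324}$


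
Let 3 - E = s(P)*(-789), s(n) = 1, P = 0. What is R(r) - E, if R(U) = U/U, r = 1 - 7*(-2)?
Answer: -791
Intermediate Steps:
r = 15 (r = 1 + 14 = 15)
R(U) = 1
E = 792 (E = 3 - (-789) = 3 - 1*(-789) = 3 + 789 = 792)
R(r) - E = 1 - 1*792 = 1 - 792 = -791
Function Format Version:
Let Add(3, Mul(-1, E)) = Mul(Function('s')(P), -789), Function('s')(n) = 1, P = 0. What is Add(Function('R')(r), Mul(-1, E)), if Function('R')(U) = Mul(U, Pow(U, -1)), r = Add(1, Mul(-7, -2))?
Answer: -791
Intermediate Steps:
r = 15 (r = Add(1, 14) = 15)
Function('R')(U) = 1
E = 792 (E = Add(3, Mul(-1, Mul(1, -789))) = Add(3, Mul(-1, -789)) = Add(3, 789) = 792)
Add(Function('R')(r), Mul(-1, E)) = Add(1, Mul(-1, 792)) = Add(1, -792) = -791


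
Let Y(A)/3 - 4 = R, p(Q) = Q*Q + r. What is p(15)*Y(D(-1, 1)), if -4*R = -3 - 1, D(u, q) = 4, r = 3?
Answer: 3420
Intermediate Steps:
p(Q) = 3 + Q² (p(Q) = Q*Q + 3 = Q² + 3 = 3 + Q²)
R = 1 (R = -(-3 - 1)/4 = -¼*(-4) = 1)
Y(A) = 15 (Y(A) = 12 + 3*1 = 12 + 3 = 15)
p(15)*Y(D(-1, 1)) = (3 + 15²)*15 = (3 + 225)*15 = 228*15 = 3420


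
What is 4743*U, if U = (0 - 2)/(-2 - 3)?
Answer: 9486/5 ≈ 1897.2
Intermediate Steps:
U = ⅖ (U = -2/(-5) = -2*(-⅕) = ⅖ ≈ 0.40000)
4743*U = 4743*(⅖) = 9486/5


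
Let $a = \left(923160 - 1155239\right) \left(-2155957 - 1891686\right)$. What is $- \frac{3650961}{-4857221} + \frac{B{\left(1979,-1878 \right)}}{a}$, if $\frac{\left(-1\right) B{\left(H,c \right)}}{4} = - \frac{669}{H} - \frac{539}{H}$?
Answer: $\frac{6787206042011121832615}{9029666358657160067123} \approx 0.75166$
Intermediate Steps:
$B{\left(H,c \right)} = \frac{4832}{H}$ ($B{\left(H,c \right)} = - 4 \left(- \frac{669}{H} - \frac{539}{H}\right) = - 4 \left(- \frac{1208}{H}\right) = \frac{4832}{H}$)
$a = 939372939797$ ($a = \left(-232079\right) \left(-4047643\right) = 939372939797$)
$- \frac{3650961}{-4857221} + \frac{B{\left(1979,-1878 \right)}}{a} = - \frac{3650961}{-4857221} + \frac{4832 \cdot \frac{1}{1979}}{939372939797} = \left(-3650961\right) \left(- \frac{1}{4857221}\right) + 4832 \cdot \frac{1}{1979} \cdot \frac{1}{939372939797} = \frac{3650961}{4857221} + \frac{4832}{1979} \cdot \frac{1}{939372939797} = \frac{3650961}{4857221} + \frac{4832}{1859019047858263} = \frac{6787206042011121832615}{9029666358657160067123}$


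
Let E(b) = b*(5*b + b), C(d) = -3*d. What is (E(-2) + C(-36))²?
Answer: 17424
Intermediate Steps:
E(b) = 6*b² (E(b) = b*(6*b) = 6*b²)
(E(-2) + C(-36))² = (6*(-2)² - 3*(-36))² = (6*4 + 108)² = (24 + 108)² = 132² = 17424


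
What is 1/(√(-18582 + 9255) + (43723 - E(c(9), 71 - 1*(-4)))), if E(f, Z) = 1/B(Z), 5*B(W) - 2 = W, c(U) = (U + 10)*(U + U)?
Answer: 86411094/3778165085113 - 5929*I*√9327/11334495255339 ≈ 2.2871e-5 - 5.0518e-8*I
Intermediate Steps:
c(U) = 2*U*(10 + U) (c(U) = (10 + U)*(2*U) = 2*U*(10 + U))
B(W) = ⅖ + W/5
E(f, Z) = 1/(⅖ + Z/5)
1/(√(-18582 + 9255) + (43723 - E(c(9), 71 - 1*(-4)))) = 1/(√(-18582 + 9255) + (43723 - 5/(2 + (71 - 1*(-4))))) = 1/(√(-9327) + (43723 - 5/(2 + (71 + 4)))) = 1/(I*√9327 + (43723 - 5/(2 + 75))) = 1/(I*√9327 + (43723 - 5/77)) = 1/(I*√9327 + 3366666/77) = 1/(3366666/77 + I*√9327)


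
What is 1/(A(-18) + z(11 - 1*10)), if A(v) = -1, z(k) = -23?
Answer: -1/24 ≈ -0.041667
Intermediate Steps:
1/(A(-18) + z(11 - 1*10)) = 1/(-1 - 23) = 1/(-24) = -1/24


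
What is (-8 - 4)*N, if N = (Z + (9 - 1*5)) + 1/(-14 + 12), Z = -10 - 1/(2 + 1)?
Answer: 82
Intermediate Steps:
Z = -31/3 (Z = -10 - 1/3 = -10 - 1*⅓ = -10 - ⅓ = -31/3 ≈ -10.333)
N = -41/6 (N = (-31/3 + (9 - 1*5)) + 1/(-14 + 12) = (-31/3 + (9 - 5)) + 1/(-2) = (-31/3 + 4) - ½ = -19/3 - ½ = -41/6 ≈ -6.8333)
(-8 - 4)*N = (-8 - 4)*(-41/6) = -12*(-41/6) = 82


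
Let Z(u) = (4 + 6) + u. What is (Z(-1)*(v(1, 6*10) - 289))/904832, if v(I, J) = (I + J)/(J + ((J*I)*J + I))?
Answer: -595107/207036872 ≈ -0.0028744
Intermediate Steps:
v(I, J) = (I + J)/(I + J + I*J**2) (v(I, J) = (I + J)/(J + ((I*J)*J + I)) = (I + J)/(J + (I*J**2 + I)) = (I + J)/(J + (I + I*J**2)) = (I + J)/(I + J + I*J**2))
Z(u) = 10 + u
(Z(-1)*(v(1, 6*10) - 289))/904832 = ((10 - 1)*((1 + 6*10)/(1 + 6*10 + 1*(6*10)**2) - 289))/904832 = (9*((1 + 60)/(1 + 60 + 1*60**2) - 289))*(1/904832) = (9*(61/(1 + 60 + 1*3600) - 289))*(1/904832) = (9*(61/(1 + 60 + 3600) - 289))*(1/904832) = (9*(61/3661 - 289))*(1/904832) = (9*(-1057968/3661))*(1/904832) = -9521712/3661*1/904832 = -595107/207036872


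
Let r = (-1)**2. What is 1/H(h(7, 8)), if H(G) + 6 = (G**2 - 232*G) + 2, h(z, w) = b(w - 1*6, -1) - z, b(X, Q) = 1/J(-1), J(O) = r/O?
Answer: 1/1916 ≈ 0.00052192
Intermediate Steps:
r = 1
J(O) = 1/O
b(X, Q) = -1 (b(X, Q) = 1/(1/(-1)) = 1/(-1) = -1)
h(z, w) = -1 - z
H(G) = -4 + G**2 - 232*G (H(G) = -6 + ((G**2 - 232*G) + 2) = -6 + (2 + G**2 - 232*G) = -4 + G**2 - 232*G)
1/H(h(7, 8)) = 1/(-4 + (-1 - 1*7)**2 - 232*(-1 - 1*7)) = 1/(-4 + (-1 - 7)**2 - 232*(-1 - 7)) = 1/(-4 + (-8)**2 - 232*(-8)) = 1/(-4 + 64 + 1856) = 1/1916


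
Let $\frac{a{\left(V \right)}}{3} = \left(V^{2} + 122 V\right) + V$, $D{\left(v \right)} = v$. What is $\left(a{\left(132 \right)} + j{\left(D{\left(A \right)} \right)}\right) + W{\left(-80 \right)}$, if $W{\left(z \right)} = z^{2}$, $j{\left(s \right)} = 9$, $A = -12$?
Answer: $107389$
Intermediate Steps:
$a{\left(V \right)} = 3 V^{2} + 369 V$ ($a{\left(V \right)} = 3 \left(\left(V^{2} + 122 V\right) + V\right) = 3 \left(V^{2} + 123 V\right) = 3 V^{2} + 369 V$)
$\left(a{\left(132 \right)} + j{\left(D{\left(A \right)} \right)}\right) + W{\left(-80 \right)} = \left(3 \cdot 132 \left(123 + 132\right) + 9\right) + \left(-80\right)^{2} = \left(3 \cdot 132 \cdot 255 + 9\right) + 6400 = \left(100980 + 9\right) + 6400 = 100989 + 6400 = 107389$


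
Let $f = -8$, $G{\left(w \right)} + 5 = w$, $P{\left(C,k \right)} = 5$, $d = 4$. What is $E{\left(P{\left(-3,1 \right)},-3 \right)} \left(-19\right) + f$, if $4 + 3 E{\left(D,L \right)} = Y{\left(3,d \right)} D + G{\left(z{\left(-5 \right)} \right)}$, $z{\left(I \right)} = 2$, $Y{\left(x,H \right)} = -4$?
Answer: $163$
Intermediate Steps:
$G{\left(w \right)} = -5 + w$
$E{\left(D,L \right)} = - \frac{7}{3} - \frac{4 D}{3}$ ($E{\left(D,L \right)} = - \frac{4}{3} + \frac{- 4 D + \left(-5 + 2\right)}{3} = - \frac{4}{3} + \frac{- 4 D - 3}{3} = - \frac{4}{3} + \frac{-3 - 4 D}{3} = - \frac{4}{3} - \left(1 + \frac{4 D}{3}\right) = - \frac{7}{3} - \frac{4 D}{3}$)
$E{\left(P{\left(-3,1 \right)},-3 \right)} \left(-19\right) + f = \left(- \frac{7}{3} - \frac{20}{3}\right) \left(-19\right) - 8 = \left(-9\right) \left(-19\right) - 8 = 171 - 8 = 163$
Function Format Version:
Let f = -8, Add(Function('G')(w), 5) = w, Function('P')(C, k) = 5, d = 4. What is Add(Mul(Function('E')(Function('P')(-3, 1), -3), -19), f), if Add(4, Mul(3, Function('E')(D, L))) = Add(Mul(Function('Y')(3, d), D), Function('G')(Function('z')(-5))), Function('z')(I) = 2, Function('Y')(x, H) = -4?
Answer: 163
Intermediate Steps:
Function('G')(w) = Add(-5, w)
Function('E')(D, L) = Add(Rational(-7, 3), Mul(Rational(-4, 3), D)) (Function('E')(D, L) = Add(Rational(-4, 3), Mul(Rational(1, 3), Add(Mul(-4, D), Add(-5, 2)))) = Add(Rational(-4, 3), Mul(Rational(1, 3), Add(Mul(-4, D), -3))) = Add(Rational(-4, 3), Mul(Rational(1, 3), Add(-3, Mul(-4, D)))) = Add(Rational(-4, 3), Add(-1, Mul(Rational(-4, 3), D))) = Add(Rational(-7, 3), Mul(Rational(-4, 3), D)))
Add(Mul(Function('E')(Function('P')(-3, 1), -3), -19), f) = Add(Mul(Add(Rational(-7, 3), Mul(Rational(-4, 3), 5)), -19), -8) = Add(Mul(Add(Rational(-7, 3), Rational(-20, 3)), -19), -8) = Add(Mul(-9, -19), -8) = Add(171, -8) = 163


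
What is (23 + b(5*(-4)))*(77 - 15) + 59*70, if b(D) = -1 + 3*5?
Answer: 6424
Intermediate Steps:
b(D) = 14 (b(D) = -1 + 15 = 14)
(23 + b(5*(-4)))*(77 - 15) + 59*70 = (23 + 14)*(77 - 15) + 59*70 = 37*62 + 4130 = 2294 + 4130 = 6424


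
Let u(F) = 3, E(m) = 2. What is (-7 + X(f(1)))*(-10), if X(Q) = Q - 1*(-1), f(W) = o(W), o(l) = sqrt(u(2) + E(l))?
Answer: 60 - 10*sqrt(5) ≈ 37.639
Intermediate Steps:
o(l) = sqrt(5) (o(l) = sqrt(3 + 2) = sqrt(5))
f(W) = sqrt(5)
X(Q) = 1 + Q (X(Q) = Q + 1 = 1 + Q)
(-7 + X(f(1)))*(-10) = (-7 + (1 + sqrt(5)))*(-10) = (-6 + sqrt(5))*(-10) = 60 - 10*sqrt(5)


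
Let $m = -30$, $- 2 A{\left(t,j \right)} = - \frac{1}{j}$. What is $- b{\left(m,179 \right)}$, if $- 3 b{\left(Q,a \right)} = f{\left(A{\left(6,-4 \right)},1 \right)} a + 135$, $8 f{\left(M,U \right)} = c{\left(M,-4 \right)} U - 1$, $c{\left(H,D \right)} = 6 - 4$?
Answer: $\frac{1259}{24} \approx 52.458$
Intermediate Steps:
$A{\left(t,j \right)} = \frac{1}{2 j}$ ($A{\left(t,j \right)} = - \frac{\left(-1\right) \frac{1}{j}}{2} = \frac{1}{2 j}$)
$c{\left(H,D \right)} = 2$
$f{\left(M,U \right)} = - \frac{1}{8} + \frac{U}{4}$ ($f{\left(M,U \right)} = \frac{2 U - 1}{8} = \frac{-1 + 2 U}{8} = - \frac{1}{8} + \frac{U}{4}$)
$b{\left(Q,a \right)} = -45 - \frac{a}{24}$ ($b{\left(Q,a \right)} = - \frac{\left(- \frac{1}{8} + \frac{1}{4} \cdot 1\right) a + 135}{3} = - \frac{\left(- \frac{1}{8} + \frac{1}{4}\right) a + 135}{3} = - \frac{\frac{a}{8} + 135}{3} = - \frac{135 + \frac{a}{8}}{3} = -45 - \frac{a}{24}$)
$- b{\left(m,179 \right)} = - (-45 - \frac{179}{24}) = \left(-1\right) \left(- \frac{1259}{24}\right) = \frac{1259}{24}$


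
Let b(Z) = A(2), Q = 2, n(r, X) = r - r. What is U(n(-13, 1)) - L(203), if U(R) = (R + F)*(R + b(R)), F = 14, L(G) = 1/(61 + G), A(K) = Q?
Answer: 7391/264 ≈ 27.996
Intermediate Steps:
n(r, X) = 0
A(K) = 2
b(Z) = 2
U(R) = (2 + R)*(14 + R) (U(R) = (R + 14)*(R + 2) = (14 + R)*(2 + R) = (2 + R)*(14 + R))
U(n(-13, 1)) - L(203) = (28 + 0² + 16*0) - 1/(61 + 203) = (28 + 0 + 0) - 1/264 = 28 - 1*1/264 = 28 - 1/264 = 7391/264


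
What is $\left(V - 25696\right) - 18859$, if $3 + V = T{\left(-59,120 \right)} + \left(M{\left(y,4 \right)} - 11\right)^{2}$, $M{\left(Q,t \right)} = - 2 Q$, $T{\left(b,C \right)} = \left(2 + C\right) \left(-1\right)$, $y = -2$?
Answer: $-44631$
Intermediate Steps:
$T{\left(b,C \right)} = -2 - C$
$V = -76$ ($V = -3 + \left(\left(-2 - 120\right) + \left(\left(-2\right) \left(-2\right) - 11\right)^{2}\right) = -3 + \left(\left(-2 - 120\right) + \left(4 - 11\right)^{2}\right) = -3 - \left(122 - \left(-7\right)^{2}\right) = -3 + \left(-122 + 49\right) = -3 - 73 = -76$)
$\left(V - 25696\right) - 18859 = \left(-76 - 25696\right) - 18859 = -25772 - 18859 = -44631$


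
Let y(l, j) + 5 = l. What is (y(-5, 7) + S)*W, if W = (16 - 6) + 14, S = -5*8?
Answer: -1200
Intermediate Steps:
y(l, j) = -5 + l
S = -40
W = 24 (W = 10 + 14 = 24)
(y(-5, 7) + S)*W = ((-5 - 5) - 40)*24 = (-10 - 40)*24 = -50*24 = -1200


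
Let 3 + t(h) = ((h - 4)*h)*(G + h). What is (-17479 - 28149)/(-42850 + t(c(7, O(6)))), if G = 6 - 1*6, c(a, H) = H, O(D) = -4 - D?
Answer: 4148/4023 ≈ 1.0311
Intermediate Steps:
G = 0 (G = 6 - 6 = 0)
t(h) = -3 + h²*(-4 + h) (t(h) = -3 + ((h - 4)*h)*(0 + h) = -3 + ((-4 + h)*h)*h = -3 + (h*(-4 + h))*h = -3 + h²*(-4 + h))
(-17479 - 28149)/(-42850 + t(c(7, O(6)))) = (-17479 - 28149)/(-42850 + (-3 + (-4 - 1*6)³ - 4*(-4 - 1*6)²)) = -45628/(-42850 + (-3 + (-4 - 6)³ - 4*(-4 - 6)²)) = -45628/(-42850 + (-3 + (-10)³ - 4*(-10)²)) = -45628/(-42850 + (-3 - 1000 - 4*100)) = -45628/(-42850 + (-3 - 1000 - 400)) = -45628/(-42850 - 1403) = -45628/(-44253) = -45628*(-1/44253) = 4148/4023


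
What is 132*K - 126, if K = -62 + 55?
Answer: -1050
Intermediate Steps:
K = -7
132*K - 126 = 132*(-7) - 126 = -924 - 126 = -1050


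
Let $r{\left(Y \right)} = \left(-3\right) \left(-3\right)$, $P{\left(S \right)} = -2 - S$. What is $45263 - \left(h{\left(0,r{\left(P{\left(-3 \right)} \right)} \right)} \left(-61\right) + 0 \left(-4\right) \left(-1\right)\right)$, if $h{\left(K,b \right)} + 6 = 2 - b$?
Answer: $44470$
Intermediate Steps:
$r{\left(Y \right)} = 9$
$h{\left(K,b \right)} = -4 - b$ ($h{\left(K,b \right)} = -6 - \left(-2 + b\right) = -4 - b$)
$45263 - \left(h{\left(0,r{\left(P{\left(-3 \right)} \right)} \right)} \left(-61\right) + 0 \left(-4\right) \left(-1\right)\right) = 45263 - \left(\left(-4 - 9\right) \left(-61\right) + 0 \left(-4\right) \left(-1\right)\right) = 45263 - \left(\left(-4 - 9\right) \left(-61\right) + 0 \left(-1\right)\right) = 45263 - \left(\left(-13\right) \left(-61\right) + 0\right) = 45263 - \left(793 + 0\right) = 45263 - 793 = 44470$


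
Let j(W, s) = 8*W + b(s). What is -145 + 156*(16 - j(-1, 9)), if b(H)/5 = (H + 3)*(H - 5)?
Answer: -33841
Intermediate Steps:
b(H) = 5*(-5 + H)*(3 + H) (b(H) = 5*((H + 3)*(H - 5)) = 5*((3 + H)*(-5 + H)) = 5*((-5 + H)*(3 + H)) = 5*(-5 + H)*(3 + H))
j(W, s) = -75 - 10*s + 5*s**2 + 8*W (j(W, s) = 8*W + (-75 - 10*s + 5*s**2) = -75 - 10*s + 5*s**2 + 8*W)
-145 + 156*(16 - j(-1, 9)) = -145 + 156*(16 - (-75 - 10*9 + 5*9**2 + 8*(-1))) = -145 + 156*(16 - (-75 - 90 + 5*81 - 8)) = -145 + 156*(16 - (-75 - 90 + 405 - 8)) = -145 + 156*(16 - 1*232) = -145 + 156*(16 - 232) = -145 + 156*(-216) = -145 - 33696 = -33841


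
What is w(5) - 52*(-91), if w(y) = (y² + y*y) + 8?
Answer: 4790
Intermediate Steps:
w(y) = 8 + 2*y² (w(y) = (y² + y²) + 8 = 2*y² + 8 = 8 + 2*y²)
w(5) - 52*(-91) = (8 + 2*5²) - 52*(-91) = (8 + 2*25) + 4732 = (8 + 50) + 4732 = 58 + 4732 = 4790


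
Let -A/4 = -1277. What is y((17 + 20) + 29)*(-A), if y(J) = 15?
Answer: -76620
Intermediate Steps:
A = 5108 (A = -4*(-1277) = 5108)
y((17 + 20) + 29)*(-A) = 15*(-1*5108) = 15*(-5108) = -76620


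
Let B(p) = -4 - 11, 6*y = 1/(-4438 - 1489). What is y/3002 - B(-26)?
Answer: 1601356859/106757124 ≈ 15.000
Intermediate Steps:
y = -1/35562 (y = 1/(6*(-4438 - 1489)) = (⅙)/(-5927) = (⅙)*(-1/5927) = -1/35562 ≈ -2.8120e-5)
B(p) = -15
y/3002 - B(-26) = -1/35562/3002 - 1*(-15) = -1/35562*1/3002 + 15 = -1/106757124 + 15 = 1601356859/106757124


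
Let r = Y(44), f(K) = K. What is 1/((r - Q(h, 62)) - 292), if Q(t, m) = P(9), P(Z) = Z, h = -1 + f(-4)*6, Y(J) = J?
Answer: -1/257 ≈ -0.0038911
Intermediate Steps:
h = -25 (h = -1 - 4*6 = -1 - 24 = -25)
Q(t, m) = 9
r = 44
1/((r - Q(h, 62)) - 292) = 1/((44 - 1*9) - 292) = 1/((44 - 9) - 292) = 1/(35 - 292) = 1/(-257) = -1/257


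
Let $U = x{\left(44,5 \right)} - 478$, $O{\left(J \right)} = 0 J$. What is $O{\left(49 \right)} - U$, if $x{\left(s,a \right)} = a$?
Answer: $473$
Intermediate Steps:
$O{\left(J \right)} = 0$
$U = -473$ ($U = 5 - 478 = -473$)
$O{\left(49 \right)} - U = 0 - -473 = 0 + 473 = 473$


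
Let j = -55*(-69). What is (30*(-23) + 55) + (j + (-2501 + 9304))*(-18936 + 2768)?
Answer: -171349099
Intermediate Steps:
j = 3795
(30*(-23) + 55) + (j + (-2501 + 9304))*(-18936 + 2768) = (30*(-23) + 55) + (3795 + (-2501 + 9304))*(-18936 + 2768) = (-690 + 55) + (3795 + 6803)*(-16168) = -635 + 10598*(-16168) = -635 - 171348464 = -171349099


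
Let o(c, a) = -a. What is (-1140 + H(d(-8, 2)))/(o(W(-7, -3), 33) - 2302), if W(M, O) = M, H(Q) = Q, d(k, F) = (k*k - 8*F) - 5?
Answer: 1097/2335 ≈ 0.46981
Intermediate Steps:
d(k, F) = -5 + k² - 8*F (d(k, F) = (k² - 8*F) - 5 = -5 + k² - 8*F)
(-1140 + H(d(-8, 2)))/(o(W(-7, -3), 33) - 2302) = (-1140 + (-5 + (-8)² - 8*2))/(-1*33 - 2302) = (-1140 + (-5 + 64 - 16))/(-33 - 2302) = (-1140 + 43)/(-2335) = -1097*(-1/2335) = 1097/2335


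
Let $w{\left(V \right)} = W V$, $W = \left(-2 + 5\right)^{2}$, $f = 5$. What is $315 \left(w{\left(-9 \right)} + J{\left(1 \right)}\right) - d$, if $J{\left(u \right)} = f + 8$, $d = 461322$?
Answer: $-482742$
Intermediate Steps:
$W = 9$ ($W = 3^{2} = 9$)
$J{\left(u \right)} = 13$ ($J{\left(u \right)} = 5 + 8 = 13$)
$w{\left(V \right)} = 9 V$
$315 \left(w{\left(-9 \right)} + J{\left(1 \right)}\right) - d = 315 \left(9 \left(-9\right) + 13\right) - 461322 = 315 \left(-81 + 13\right) - 461322 = 315 \left(-68\right) - 461322 = -21420 - 461322 = -482742$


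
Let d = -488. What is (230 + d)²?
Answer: 66564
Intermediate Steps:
(230 + d)² = (230 - 488)² = (-258)² = 66564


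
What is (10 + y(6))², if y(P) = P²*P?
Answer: 51076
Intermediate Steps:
y(P) = P³
(10 + y(6))² = (10 + 6³)² = (10 + 216)² = 226² = 51076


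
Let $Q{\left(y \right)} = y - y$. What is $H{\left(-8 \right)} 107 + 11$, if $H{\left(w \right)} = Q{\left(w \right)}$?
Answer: $11$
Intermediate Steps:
$Q{\left(y \right)} = 0$
$H{\left(w \right)} = 0$
$H{\left(-8 \right)} 107 + 11 = 0 \cdot 107 + 11 = 0 + 11 = 11$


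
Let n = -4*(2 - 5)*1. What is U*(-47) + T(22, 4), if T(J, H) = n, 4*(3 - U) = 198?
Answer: 4395/2 ≈ 2197.5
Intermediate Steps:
U = -93/2 (U = 3 - ¼*198 = 3 - 99/2 = -93/2 ≈ -46.500)
n = 12 (n = -4*(-3)*1 = 12*1 = 12)
T(J, H) = 12
U*(-47) + T(22, 4) = -93/2*(-47) + 12 = 4371/2 + 12 = 4395/2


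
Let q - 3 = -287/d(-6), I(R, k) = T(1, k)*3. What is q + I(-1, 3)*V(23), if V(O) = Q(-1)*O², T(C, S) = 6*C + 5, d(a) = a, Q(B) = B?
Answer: -104437/6 ≈ -17406.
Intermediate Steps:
T(C, S) = 5 + 6*C
I(R, k) = 33 (I(R, k) = (5 + 6*1)*3 = (5 + 6)*3 = 11*3 = 33)
q = 305/6 (q = 3 - 287/(-6) = 3 - 287*(-⅙) = 3 + 287/6 = 305/6 ≈ 50.833)
V(O) = -O²
q + I(-1, 3)*V(23) = 305/6 + 33*(-1*23²) = 305/6 + 33*(-1*529) = 305/6 + 33*(-529) = 305/6 - 17457 = -104437/6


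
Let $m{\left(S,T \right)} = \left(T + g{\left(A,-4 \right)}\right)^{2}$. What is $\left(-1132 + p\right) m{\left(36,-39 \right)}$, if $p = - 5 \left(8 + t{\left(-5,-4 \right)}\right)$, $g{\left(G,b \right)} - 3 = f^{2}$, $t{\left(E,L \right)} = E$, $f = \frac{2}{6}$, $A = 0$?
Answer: $- \frac{119665363}{81} \approx -1.4774 \cdot 10^{6}$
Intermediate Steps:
$f = \frac{1}{3}$ ($f = 2 \cdot \frac{1}{6} = \frac{1}{3} \approx 0.33333$)
$g{\left(G,b \right)} = \frac{28}{9}$ ($g{\left(G,b \right)} = 3 + \left(\frac{1}{3}\right)^{2} = 3 + \frac{1}{9} = \frac{28}{9}$)
$p = -15$ ($p = - 5 \left(8 - 5\right) = \left(-5\right) 3 = -15$)
$m{\left(S,T \right)} = \left(\frac{28}{9} + T\right)^{2}$ ($m{\left(S,T \right)} = \left(T + \frac{28}{9}\right)^{2} = \left(\frac{28}{9} + T\right)^{2}$)
$\left(-1132 + p\right) m{\left(36,-39 \right)} = \left(-1132 - 15\right) \frac{\left(28 + 9 \left(-39\right)\right)^{2}}{81} = - 1147 \frac{\left(28 - 351\right)^{2}}{81} = - 1147 \frac{\left(-323\right)^{2}}{81} = - 1147 \cdot \frac{1}{81} \cdot 104329 = \left(-1147\right) \frac{104329}{81} = - \frac{119665363}{81}$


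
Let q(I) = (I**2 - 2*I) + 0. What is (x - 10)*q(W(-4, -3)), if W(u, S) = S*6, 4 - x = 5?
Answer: -3960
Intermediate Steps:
x = -1 (x = 4 - 1*5 = 4 - 5 = -1)
W(u, S) = 6*S
q(I) = I**2 - 2*I
(x - 10)*q(W(-4, -3)) = (-1 - 10)*((6*(-3))*(-2 + 6*(-3))) = -(-198)*(-2 - 18) = -(-198)*(-20) = -11*360 = -3960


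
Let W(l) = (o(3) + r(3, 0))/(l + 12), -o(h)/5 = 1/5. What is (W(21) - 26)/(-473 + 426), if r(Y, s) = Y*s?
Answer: 859/1551 ≈ 0.55384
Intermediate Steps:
o(h) = -1 (o(h) = -5/5 = -5*⅕ = -1)
W(l) = -1/(12 + l) (W(l) = (-1 + 3*0)/(l + 12) = (-1 + 0)/(12 + l) = -1/(12 + l))
(W(21) - 26)/(-473 + 426) = (-1/(12 + 21) - 26)/(-473 + 426) = (-1/33 - 26)/(-47) = (-1*1/33 - 26)*(-1/47) = (-1/33 - 26)*(-1/47) = -859/33*(-1/47) = 859/1551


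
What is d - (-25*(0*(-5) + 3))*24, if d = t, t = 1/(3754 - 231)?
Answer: 6341401/3523 ≈ 1800.0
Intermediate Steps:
t = 1/3523 ≈ 0.00028385
d = 1/3523 ≈ 0.00028385
d - (-25*(0*(-5) + 3))*24 = 1/3523 - (-25*(0*(-5) + 3))*24 = 1/3523 - (-25*(0 + 3))*24 = 1/3523 - (-25*3)*24 = 1/3523 - (-75)*24 = 1/3523 - 1*(-1800) = 1/3523 + 1800 = 6341401/3523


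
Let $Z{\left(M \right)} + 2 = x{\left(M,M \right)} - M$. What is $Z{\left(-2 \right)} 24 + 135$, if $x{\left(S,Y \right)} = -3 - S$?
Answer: $111$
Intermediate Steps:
$Z{\left(M \right)} = -5 - 2 M$ ($Z{\left(M \right)} = -2 - \left(3 + 2 M\right) = -5 - 2 M$)
$Z{\left(-2 \right)} 24 + 135 = \left(-5 - -4\right) 24 + 135 = \left(-5 + 4\right) 24 + 135 = \left(-1\right) 24 + 135 = -24 + 135 = 111$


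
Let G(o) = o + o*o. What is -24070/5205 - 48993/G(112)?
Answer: -15989671/1882128 ≈ -8.4955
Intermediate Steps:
G(o) = o + o**2
-24070/5205 - 48993/G(112) = -24070/5205 - 48993*1/(112*(1 + 112)) = -24070*1/5205 - 48993/(112*113) = -4814/1041 - 48993/12656 = -4814/1041 - 48993*1/12656 = -4814/1041 - 6999/1808 = -15989671/1882128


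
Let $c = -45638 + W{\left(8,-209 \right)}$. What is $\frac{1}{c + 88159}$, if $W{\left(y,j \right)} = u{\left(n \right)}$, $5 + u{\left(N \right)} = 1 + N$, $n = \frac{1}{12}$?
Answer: $\frac{12}{510205} \approx 2.352 \cdot 10^{-5}$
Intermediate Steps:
$n = \frac{1}{12} \approx 0.083333$
$u{\left(N \right)} = -4 + N$ ($u{\left(N \right)} = -5 + \left(1 + N\right) = -4 + N$)
$W{\left(y,j \right)} = - \frac{47}{12}$ ($W{\left(y,j \right)} = -4 + \frac{1}{12} = - \frac{47}{12}$)
$c = - \frac{547703}{12}$ ($c = -45638 - \frac{47}{12} = - \frac{547703}{12} \approx -45642.0$)
$\frac{1}{c + 88159} = \frac{1}{- \frac{547703}{12} + 88159} = \frac{1}{\frac{510205}{12}} = \frac{12}{510205}$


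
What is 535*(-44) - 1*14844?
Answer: -38384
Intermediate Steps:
535*(-44) - 1*14844 = -23540 - 14844 = -38384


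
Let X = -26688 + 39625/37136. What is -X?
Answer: 991045943/37136 ≈ 26687.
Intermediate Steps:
X = -991045943/37136 (X = -26688 + 39625*(1/37136) = -26688 + 39625/37136 = -991045943/37136 ≈ -26687.)
-X = -1*(-991045943/37136) = 991045943/37136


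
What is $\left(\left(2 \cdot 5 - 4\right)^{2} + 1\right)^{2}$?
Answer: $1369$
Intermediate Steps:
$\left(\left(2 \cdot 5 - 4\right)^{2} + 1\right)^{2} = \left(\left(10 - 4\right)^{2} + 1\right)^{2} = \left(6^{2} + 1\right)^{2} = \left(36 + 1\right)^{2} = 37^{2} = 1369$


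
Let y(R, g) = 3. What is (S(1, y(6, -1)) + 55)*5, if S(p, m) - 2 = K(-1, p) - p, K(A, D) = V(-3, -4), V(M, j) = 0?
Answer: 280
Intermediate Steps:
K(A, D) = 0
S(p, m) = 2 - p (S(p, m) = 2 + (0 - p) = 2 - p)
(S(1, y(6, -1)) + 55)*5 = ((2 - 1*1) + 55)*5 = ((2 - 1) + 55)*5 = (1 + 55)*5 = 56*5 = 280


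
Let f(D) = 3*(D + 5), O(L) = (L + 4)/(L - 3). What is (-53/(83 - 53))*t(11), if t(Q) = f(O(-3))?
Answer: -1537/60 ≈ -25.617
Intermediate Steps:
O(L) = (4 + L)/(-3 + L)
f(D) = 15 + 3*D (f(D) = 3*(5 + D) = 15 + 3*D)
t(Q) = 29/2 (t(Q) = 15 + 3*((4 - 3)/(-3 - 3)) = 15 + 3*(1/(-6)) = 15 + 3*(-⅙*1) = 15 + 3*(-⅙) = 15 - ½ = 29/2)
(-53/(83 - 53))*t(11) = (-53/(83 - 53))*(29/2) = (-53/30)*(29/2) = ((1/30)*(-53))*(29/2) = -53/30*29/2 = -1537/60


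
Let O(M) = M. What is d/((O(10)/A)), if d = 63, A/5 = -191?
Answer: -12033/2 ≈ -6016.5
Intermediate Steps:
A = -955 (A = 5*(-191) = -955)
d/((O(10)/A)) = 63/((10/(-955))) = 63/((10*(-1/955))) = 63/(-2/191) = 63*(-191/2) = -12033/2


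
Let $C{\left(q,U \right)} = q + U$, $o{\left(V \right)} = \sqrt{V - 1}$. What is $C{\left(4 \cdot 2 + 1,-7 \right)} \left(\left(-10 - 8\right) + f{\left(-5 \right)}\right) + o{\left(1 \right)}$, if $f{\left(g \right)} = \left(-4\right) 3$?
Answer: $-60$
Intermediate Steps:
$o{\left(V \right)} = \sqrt{-1 + V}$
$f{\left(g \right)} = -12$
$C{\left(q,U \right)} = U + q$
$C{\left(4 \cdot 2 + 1,-7 \right)} \left(\left(-10 - 8\right) + f{\left(-5 \right)}\right) + o{\left(1 \right)} = \left(-7 + \left(4 \cdot 2 + 1\right)\right) \left(\left(-10 - 8\right) - 12\right) + \sqrt{-1 + 1} = \left(-7 + \left(8 + 1\right)\right) \left(-18 - 12\right) + \sqrt{0} = \left(-7 + 9\right) \left(-30\right) + 0 = 2 \left(-30\right) + 0 = -60 + 0 = -60$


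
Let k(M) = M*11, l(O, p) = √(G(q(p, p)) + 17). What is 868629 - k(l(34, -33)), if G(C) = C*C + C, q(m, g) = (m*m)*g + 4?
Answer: 868629 - 11*√1291144573 ≈ 4.7337e+5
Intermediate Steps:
q(m, g) = 4 + g*m² (q(m, g) = m²*g + 4 = g*m² + 4 = 4 + g*m²)
G(C) = C + C² (G(C) = C² + C = C + C²)
l(O, p) = √(17 + (4 + p³)*(5 + p³)) (l(O, p) = √((4 + p*p²)*(1 + (4 + p*p²)) + 17) = √((4 + p³)*(1 + (4 + p³)) + 17) = √((4 + p³)*(5 + p³) + 17) = √(17 + (4 + p³)*(5 + p³)))
k(M) = 11*M
868629 - k(l(34, -33)) = 868629 - 11*√(37 + (-33)⁶ + 9*(-33)³) = 868629 - 11*√(37 + 1291467969 + 9*(-35937)) = 868629 - 11*√(37 + 1291467969 - 323433) = 868629 - 11*√1291144573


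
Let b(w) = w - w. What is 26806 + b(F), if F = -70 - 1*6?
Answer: 26806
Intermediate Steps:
F = -76 (F = -70 - 6 = -76)
b(w) = 0
26806 + b(F) = 26806 + 0 = 26806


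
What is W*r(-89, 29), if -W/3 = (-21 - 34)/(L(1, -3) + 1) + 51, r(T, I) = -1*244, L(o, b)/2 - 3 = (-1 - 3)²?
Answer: 471896/13 ≈ 36300.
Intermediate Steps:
L(o, b) = 38 (L(o, b) = 6 + 2*(-1 - 3)² = 6 + 2*(-4)² = 6 + 2*16 = 6 + 32 = 38)
r(T, I) = -244
W = -1934/13 (W = -3*((-21 - 34)/(38 + 1) + 51) = -3*(-55/39 + 51) = -3*1934/39 = -1934/13 ≈ -148.77)
W*r(-89, 29) = -1934/13*(-244) = 471896/13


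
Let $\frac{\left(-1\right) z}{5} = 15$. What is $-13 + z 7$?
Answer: $-538$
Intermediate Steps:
$z = -75$ ($z = \left(-5\right) 15 = -75$)
$-13 + z 7 = -13 - 525 = -538$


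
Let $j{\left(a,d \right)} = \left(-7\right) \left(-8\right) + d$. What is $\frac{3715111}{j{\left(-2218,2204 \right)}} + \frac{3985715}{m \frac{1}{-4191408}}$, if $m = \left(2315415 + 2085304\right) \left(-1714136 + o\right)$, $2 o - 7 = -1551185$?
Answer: $\frac{1629706652399162989}{990474842149660} \approx 1645.4$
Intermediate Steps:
$o = -775589$ ($o = \frac{7}{2} + \frac{1}{2} \left(-1551185\right) = \frac{7}{2} - \frac{1551185}{2} = -775589$)
$j{\left(a,d \right)} = 56 + d$
$m = -10956580112275$ ($m = \left(2315415 + 2085304\right) \left(-1714136 - 775589\right) = 4400719 \left(-2489725\right) = -10956580112275$)
$\frac{3715111}{j{\left(-2218,2204 \right)}} + \frac{3985715}{m \frac{1}{-4191408}} = \frac{3715111}{56 + 2204} + \frac{3985715}{\left(-10956580112275\right) \frac{1}{-4191408}} = \frac{3715111}{2260} + \frac{3985715}{\left(-10956580112275\right) \left(- \frac{1}{4191408}\right)} = 3715111 \cdot \frac{1}{2260} + \frac{3985715}{\frac{10956580112275}{4191408}} = \frac{3715111}{2260} + 3985715 \cdot \frac{4191408}{10956580112275} = \frac{3715111}{2260} + \frac{3341151547344}{2191316022455} = \frac{1629706652399162989}{990474842149660}$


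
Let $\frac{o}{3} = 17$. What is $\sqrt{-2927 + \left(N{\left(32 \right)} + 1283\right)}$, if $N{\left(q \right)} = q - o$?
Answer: $i \sqrt{1663} \approx 40.78 i$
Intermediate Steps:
$o = 51$ ($o = 3 \cdot 17 = 51$)
$N{\left(q \right)} = -51 + q$ ($N{\left(q \right)} = q - 51 = -51 + q$)
$\sqrt{-2927 + \left(N{\left(32 \right)} + 1283\right)} = \sqrt{-2927 + \left(\left(-51 + 32\right) + 1283\right)} = \sqrt{-2927 + \left(-19 + 1283\right)} = \sqrt{-2927 + 1264} = \sqrt{-1663} = i \sqrt{1663}$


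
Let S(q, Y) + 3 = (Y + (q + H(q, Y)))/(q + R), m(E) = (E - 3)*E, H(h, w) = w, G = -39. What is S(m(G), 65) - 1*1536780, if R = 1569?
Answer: -4928461313/3207 ≈ -1.5368e+6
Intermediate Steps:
m(E) = E*(-3 + E) (m(E) = (-3 + E)*E = E*(-3 + E))
S(q, Y) = -3 + (q + 2*Y)/(1569 + q) (S(q, Y) = -3 + (Y + (q + Y))/(q + 1569) = -3 + (Y + (Y + q))/(1569 + q) = -3 + (q + 2*Y)/(1569 + q))
S(m(G), 65) - 1*1536780 = (-4707 - (-78)*(-3 - 39) + 2*65)/(1569 - 39*(-3 - 39)) - 1*1536780 = (-4707 - (-78)*(-42) + 130)/(1569 - 39*(-42)) - 1536780 = (-4707 - 2*1638 + 130)/(1569 + 1638) - 1536780 = (-4707 - 3276 + 130)/3207 - 1536780 = (1/3207)*(-7853) - 1536780 = -7853/3207 - 1536780 = -4928461313/3207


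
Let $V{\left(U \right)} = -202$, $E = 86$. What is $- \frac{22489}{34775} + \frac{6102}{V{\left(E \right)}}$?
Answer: $- \frac{108369914}{3512275} \approx -30.855$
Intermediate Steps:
$- \frac{22489}{34775} + \frac{6102}{V{\left(E \right)}} = - \frac{22489}{34775} + \frac{6102}{-202} = \left(-22489\right) \frac{1}{34775} + 6102 \left(- \frac{1}{202}\right) = - \frac{22489}{34775} - \frac{3051}{101} = - \frac{108369914}{3512275}$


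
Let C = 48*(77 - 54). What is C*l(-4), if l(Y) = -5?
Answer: -5520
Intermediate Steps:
C = 1104 (C = 48*23 = 1104)
C*l(-4) = 1104*(-5) = -5520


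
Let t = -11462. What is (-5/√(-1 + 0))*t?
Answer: -57310*I ≈ -57310.0*I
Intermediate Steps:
(-5/√(-1 + 0))*t = -5/√(-1 + 0)*(-11462) = -5*(-I)*(-11462) = -(-5)*I*(-11462) = (5*I)*(-11462) = -57310*I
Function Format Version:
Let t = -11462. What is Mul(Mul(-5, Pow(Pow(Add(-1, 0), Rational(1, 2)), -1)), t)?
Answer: Mul(-57310, I) ≈ Mul(-57310., I)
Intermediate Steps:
Mul(Mul(-5, Pow(Pow(Add(-1, 0), Rational(1, 2)), -1)), t) = Mul(Mul(-5, Pow(Pow(Add(-1, 0), Rational(1, 2)), -1)), -11462) = Mul(Mul(-5, Pow(Pow(-1, Rational(1, 2)), -1)), -11462) = Mul(Mul(-5, Pow(I, -1)), -11462) = Mul(Mul(-5, Mul(-1, I)), -11462) = Mul(Mul(5, I), -11462) = Mul(-57310, I)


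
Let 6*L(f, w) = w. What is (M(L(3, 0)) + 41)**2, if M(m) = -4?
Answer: 1369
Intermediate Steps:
L(f, w) = w/6
(M(L(3, 0)) + 41)**2 = (-4 + 41)**2 = 37**2 = 1369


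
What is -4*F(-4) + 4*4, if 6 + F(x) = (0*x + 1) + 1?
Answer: 32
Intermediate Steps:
F(x) = -4 (F(x) = -6 + ((0*x + 1) + 1) = -6 + ((0 + 1) + 1) = -6 + (1 + 1) = -6 + 2 = -4)
-4*F(-4) + 4*4 = -4*(-4) + 4*4 = 16 + 16 = 32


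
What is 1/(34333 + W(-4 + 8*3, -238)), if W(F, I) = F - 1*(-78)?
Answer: 1/34431 ≈ 2.9044e-5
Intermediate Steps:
W(F, I) = 78 + F (W(F, I) = F + 78 = 78 + F)
1/(34333 + W(-4 + 8*3, -238)) = 1/(34333 + (78 + (-4 + 8*3))) = 1/(34333 + (78 + (-4 + 24))) = 1/(34333 + (78 + 20)) = 1/(34333 + 98) = 1/34431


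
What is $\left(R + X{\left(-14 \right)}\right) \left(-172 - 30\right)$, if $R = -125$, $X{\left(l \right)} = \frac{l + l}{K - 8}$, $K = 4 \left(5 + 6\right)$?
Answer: $\frac{228664}{9} \approx 25407.0$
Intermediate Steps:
$K = 44$ ($K = 4 \cdot 11 = 44$)
$X{\left(l \right)} = \frac{l}{18}$ ($X{\left(l \right)} = \frac{l + l}{44 - 8} = \frac{2 l}{36} = 2 l \frac{1}{36} = \frac{l}{18}$)
$\left(R + X{\left(-14 \right)}\right) \left(-172 - 30\right) = \left(-125 + \frac{1}{18} \left(-14\right)\right) \left(-172 - 30\right) = \left(-125 - \frac{7}{9}\right) \left(-202\right) = \left(- \frac{1132}{9}\right) \left(-202\right) = \frac{228664}{9}$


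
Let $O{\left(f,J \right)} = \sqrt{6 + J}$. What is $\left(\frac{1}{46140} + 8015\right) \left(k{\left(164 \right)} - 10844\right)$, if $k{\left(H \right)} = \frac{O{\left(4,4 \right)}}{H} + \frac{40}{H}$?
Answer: $- \frac{27402706871999}{315290} + \frac{369812101 \sqrt{10}}{7566960} \approx -8.6913 \cdot 10^{7}$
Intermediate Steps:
$k{\left(H \right)} = \frac{40}{H} + \frac{\sqrt{10}}{H}$ ($k{\left(H \right)} = \frac{\sqrt{6 + 4}}{H} + \frac{40}{H} = \frac{\sqrt{10}}{H} + \frac{40}{H} = \frac{40}{H} + \frac{\sqrt{10}}{H}$)
$\left(\frac{1}{46140} + 8015\right) \left(k{\left(164 \right)} - 10844\right) = \left(\frac{1}{46140} + 8015\right) \left(\frac{40 + \sqrt{10}}{164} - 10844\right) = \frac{369812101 \left(\left(\frac{10}{41} + \frac{\sqrt{10}}{164}\right) - 10844\right)}{46140} = \frac{369812101 \left(- \frac{444594}{41} + \frac{\sqrt{10}}{164}\right)}{46140} = - \frac{27402706871999}{315290} + \frac{369812101 \sqrt{10}}{7566960}$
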